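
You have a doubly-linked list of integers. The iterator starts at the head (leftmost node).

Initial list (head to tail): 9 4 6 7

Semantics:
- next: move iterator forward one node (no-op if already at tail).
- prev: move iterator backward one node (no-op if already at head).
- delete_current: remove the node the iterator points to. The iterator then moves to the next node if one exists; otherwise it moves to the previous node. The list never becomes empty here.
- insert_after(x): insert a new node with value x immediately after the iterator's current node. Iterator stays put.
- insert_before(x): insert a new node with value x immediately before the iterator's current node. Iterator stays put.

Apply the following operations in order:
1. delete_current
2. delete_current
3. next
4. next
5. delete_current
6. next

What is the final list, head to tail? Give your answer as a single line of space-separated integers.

After 1 (delete_current): list=[4, 6, 7] cursor@4
After 2 (delete_current): list=[6, 7] cursor@6
After 3 (next): list=[6, 7] cursor@7
After 4 (next): list=[6, 7] cursor@7
After 5 (delete_current): list=[6] cursor@6
After 6 (next): list=[6] cursor@6

Answer: 6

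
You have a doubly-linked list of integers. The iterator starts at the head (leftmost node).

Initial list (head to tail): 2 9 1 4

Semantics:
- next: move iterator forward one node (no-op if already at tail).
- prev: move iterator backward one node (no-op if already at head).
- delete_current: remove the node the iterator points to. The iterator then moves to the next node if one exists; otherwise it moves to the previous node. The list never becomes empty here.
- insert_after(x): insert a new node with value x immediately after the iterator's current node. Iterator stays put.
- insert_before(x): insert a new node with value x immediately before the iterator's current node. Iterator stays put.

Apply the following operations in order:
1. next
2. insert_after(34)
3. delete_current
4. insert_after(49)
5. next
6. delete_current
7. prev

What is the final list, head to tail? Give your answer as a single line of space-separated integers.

Answer: 2 34 1 4

Derivation:
After 1 (next): list=[2, 9, 1, 4] cursor@9
After 2 (insert_after(34)): list=[2, 9, 34, 1, 4] cursor@9
After 3 (delete_current): list=[2, 34, 1, 4] cursor@34
After 4 (insert_after(49)): list=[2, 34, 49, 1, 4] cursor@34
After 5 (next): list=[2, 34, 49, 1, 4] cursor@49
After 6 (delete_current): list=[2, 34, 1, 4] cursor@1
After 7 (prev): list=[2, 34, 1, 4] cursor@34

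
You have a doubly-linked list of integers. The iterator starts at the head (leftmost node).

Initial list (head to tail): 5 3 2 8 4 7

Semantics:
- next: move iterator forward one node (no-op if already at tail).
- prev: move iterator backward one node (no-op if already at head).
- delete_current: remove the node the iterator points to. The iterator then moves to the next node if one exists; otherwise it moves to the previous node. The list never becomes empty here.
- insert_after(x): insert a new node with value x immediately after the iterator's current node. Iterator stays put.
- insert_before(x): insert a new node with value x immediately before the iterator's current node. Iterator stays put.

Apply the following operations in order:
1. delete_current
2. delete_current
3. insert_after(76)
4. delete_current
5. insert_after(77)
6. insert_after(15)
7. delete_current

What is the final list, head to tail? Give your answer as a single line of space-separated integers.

Answer: 15 77 8 4 7

Derivation:
After 1 (delete_current): list=[3, 2, 8, 4, 7] cursor@3
After 2 (delete_current): list=[2, 8, 4, 7] cursor@2
After 3 (insert_after(76)): list=[2, 76, 8, 4, 7] cursor@2
After 4 (delete_current): list=[76, 8, 4, 7] cursor@76
After 5 (insert_after(77)): list=[76, 77, 8, 4, 7] cursor@76
After 6 (insert_after(15)): list=[76, 15, 77, 8, 4, 7] cursor@76
After 7 (delete_current): list=[15, 77, 8, 4, 7] cursor@15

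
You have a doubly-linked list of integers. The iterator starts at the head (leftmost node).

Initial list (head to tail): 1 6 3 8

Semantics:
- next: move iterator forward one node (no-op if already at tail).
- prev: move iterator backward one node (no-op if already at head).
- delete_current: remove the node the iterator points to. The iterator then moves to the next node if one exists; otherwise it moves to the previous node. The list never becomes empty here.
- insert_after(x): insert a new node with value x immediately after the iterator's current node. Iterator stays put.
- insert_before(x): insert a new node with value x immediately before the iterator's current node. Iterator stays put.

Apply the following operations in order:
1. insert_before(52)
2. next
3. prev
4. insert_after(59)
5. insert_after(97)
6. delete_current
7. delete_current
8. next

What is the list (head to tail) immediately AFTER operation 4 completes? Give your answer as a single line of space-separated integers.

Answer: 52 1 59 6 3 8

Derivation:
After 1 (insert_before(52)): list=[52, 1, 6, 3, 8] cursor@1
After 2 (next): list=[52, 1, 6, 3, 8] cursor@6
After 3 (prev): list=[52, 1, 6, 3, 8] cursor@1
After 4 (insert_after(59)): list=[52, 1, 59, 6, 3, 8] cursor@1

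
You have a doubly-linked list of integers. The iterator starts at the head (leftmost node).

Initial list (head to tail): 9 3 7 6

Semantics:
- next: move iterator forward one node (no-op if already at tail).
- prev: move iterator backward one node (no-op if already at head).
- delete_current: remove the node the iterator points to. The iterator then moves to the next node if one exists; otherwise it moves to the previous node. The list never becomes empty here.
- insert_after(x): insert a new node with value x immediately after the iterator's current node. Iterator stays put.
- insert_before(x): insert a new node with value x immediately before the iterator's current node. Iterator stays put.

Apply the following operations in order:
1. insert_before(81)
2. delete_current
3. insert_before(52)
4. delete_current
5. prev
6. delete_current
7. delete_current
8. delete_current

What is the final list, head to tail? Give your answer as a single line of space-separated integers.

Answer: 81

Derivation:
After 1 (insert_before(81)): list=[81, 9, 3, 7, 6] cursor@9
After 2 (delete_current): list=[81, 3, 7, 6] cursor@3
After 3 (insert_before(52)): list=[81, 52, 3, 7, 6] cursor@3
After 4 (delete_current): list=[81, 52, 7, 6] cursor@7
After 5 (prev): list=[81, 52, 7, 6] cursor@52
After 6 (delete_current): list=[81, 7, 6] cursor@7
After 7 (delete_current): list=[81, 6] cursor@6
After 8 (delete_current): list=[81] cursor@81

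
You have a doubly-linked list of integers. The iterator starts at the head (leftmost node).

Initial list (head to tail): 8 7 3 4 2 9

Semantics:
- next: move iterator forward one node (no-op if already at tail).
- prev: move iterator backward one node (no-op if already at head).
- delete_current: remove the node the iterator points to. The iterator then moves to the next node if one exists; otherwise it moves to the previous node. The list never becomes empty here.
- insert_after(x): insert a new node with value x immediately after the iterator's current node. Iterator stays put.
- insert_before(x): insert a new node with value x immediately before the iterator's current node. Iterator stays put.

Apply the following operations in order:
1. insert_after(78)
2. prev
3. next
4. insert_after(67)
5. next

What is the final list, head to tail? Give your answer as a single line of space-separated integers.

After 1 (insert_after(78)): list=[8, 78, 7, 3, 4, 2, 9] cursor@8
After 2 (prev): list=[8, 78, 7, 3, 4, 2, 9] cursor@8
After 3 (next): list=[8, 78, 7, 3, 4, 2, 9] cursor@78
After 4 (insert_after(67)): list=[8, 78, 67, 7, 3, 4, 2, 9] cursor@78
After 5 (next): list=[8, 78, 67, 7, 3, 4, 2, 9] cursor@67

Answer: 8 78 67 7 3 4 2 9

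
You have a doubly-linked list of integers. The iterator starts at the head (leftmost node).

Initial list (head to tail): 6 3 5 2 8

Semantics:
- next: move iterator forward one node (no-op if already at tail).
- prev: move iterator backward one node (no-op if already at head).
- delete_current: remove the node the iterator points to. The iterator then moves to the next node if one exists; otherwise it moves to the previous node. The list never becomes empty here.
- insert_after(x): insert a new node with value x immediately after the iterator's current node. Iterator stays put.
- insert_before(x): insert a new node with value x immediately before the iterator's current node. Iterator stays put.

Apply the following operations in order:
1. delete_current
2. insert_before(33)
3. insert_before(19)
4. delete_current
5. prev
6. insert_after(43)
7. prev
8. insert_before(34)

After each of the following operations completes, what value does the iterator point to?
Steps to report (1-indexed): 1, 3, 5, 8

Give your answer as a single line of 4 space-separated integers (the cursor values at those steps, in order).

Answer: 3 3 19 33

Derivation:
After 1 (delete_current): list=[3, 5, 2, 8] cursor@3
After 2 (insert_before(33)): list=[33, 3, 5, 2, 8] cursor@3
After 3 (insert_before(19)): list=[33, 19, 3, 5, 2, 8] cursor@3
After 4 (delete_current): list=[33, 19, 5, 2, 8] cursor@5
After 5 (prev): list=[33, 19, 5, 2, 8] cursor@19
After 6 (insert_after(43)): list=[33, 19, 43, 5, 2, 8] cursor@19
After 7 (prev): list=[33, 19, 43, 5, 2, 8] cursor@33
After 8 (insert_before(34)): list=[34, 33, 19, 43, 5, 2, 8] cursor@33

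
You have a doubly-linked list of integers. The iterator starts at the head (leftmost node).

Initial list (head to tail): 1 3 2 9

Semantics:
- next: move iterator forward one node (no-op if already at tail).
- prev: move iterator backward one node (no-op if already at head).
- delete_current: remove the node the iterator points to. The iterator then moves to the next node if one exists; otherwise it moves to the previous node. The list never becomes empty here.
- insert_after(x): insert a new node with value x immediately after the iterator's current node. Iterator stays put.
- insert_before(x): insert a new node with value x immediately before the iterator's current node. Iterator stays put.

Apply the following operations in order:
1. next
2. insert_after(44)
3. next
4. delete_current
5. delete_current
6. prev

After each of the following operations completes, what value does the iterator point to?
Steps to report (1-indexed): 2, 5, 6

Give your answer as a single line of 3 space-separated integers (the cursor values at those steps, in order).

Answer: 3 9 3

Derivation:
After 1 (next): list=[1, 3, 2, 9] cursor@3
After 2 (insert_after(44)): list=[1, 3, 44, 2, 9] cursor@3
After 3 (next): list=[1, 3, 44, 2, 9] cursor@44
After 4 (delete_current): list=[1, 3, 2, 9] cursor@2
After 5 (delete_current): list=[1, 3, 9] cursor@9
After 6 (prev): list=[1, 3, 9] cursor@3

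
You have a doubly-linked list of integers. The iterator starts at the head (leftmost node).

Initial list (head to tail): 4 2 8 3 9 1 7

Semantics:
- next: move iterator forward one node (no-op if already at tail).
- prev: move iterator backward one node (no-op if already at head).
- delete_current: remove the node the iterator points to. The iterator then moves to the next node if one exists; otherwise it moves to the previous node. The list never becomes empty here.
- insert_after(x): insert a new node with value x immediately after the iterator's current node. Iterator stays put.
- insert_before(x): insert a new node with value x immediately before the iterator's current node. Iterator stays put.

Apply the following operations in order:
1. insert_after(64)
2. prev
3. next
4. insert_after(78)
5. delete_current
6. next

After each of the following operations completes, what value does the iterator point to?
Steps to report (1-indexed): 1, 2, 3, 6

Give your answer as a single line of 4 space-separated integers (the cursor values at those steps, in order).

Answer: 4 4 64 2

Derivation:
After 1 (insert_after(64)): list=[4, 64, 2, 8, 3, 9, 1, 7] cursor@4
After 2 (prev): list=[4, 64, 2, 8, 3, 9, 1, 7] cursor@4
After 3 (next): list=[4, 64, 2, 8, 3, 9, 1, 7] cursor@64
After 4 (insert_after(78)): list=[4, 64, 78, 2, 8, 3, 9, 1, 7] cursor@64
After 5 (delete_current): list=[4, 78, 2, 8, 3, 9, 1, 7] cursor@78
After 6 (next): list=[4, 78, 2, 8, 3, 9, 1, 7] cursor@2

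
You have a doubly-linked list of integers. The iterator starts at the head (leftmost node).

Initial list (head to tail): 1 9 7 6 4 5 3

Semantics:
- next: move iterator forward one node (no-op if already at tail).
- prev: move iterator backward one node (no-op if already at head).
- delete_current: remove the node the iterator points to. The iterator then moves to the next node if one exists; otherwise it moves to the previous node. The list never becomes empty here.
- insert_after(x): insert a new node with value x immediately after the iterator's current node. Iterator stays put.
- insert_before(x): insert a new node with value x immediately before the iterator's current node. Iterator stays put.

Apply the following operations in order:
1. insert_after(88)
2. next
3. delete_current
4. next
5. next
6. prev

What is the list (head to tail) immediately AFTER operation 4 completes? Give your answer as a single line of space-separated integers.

Answer: 1 9 7 6 4 5 3

Derivation:
After 1 (insert_after(88)): list=[1, 88, 9, 7, 6, 4, 5, 3] cursor@1
After 2 (next): list=[1, 88, 9, 7, 6, 4, 5, 3] cursor@88
After 3 (delete_current): list=[1, 9, 7, 6, 4, 5, 3] cursor@9
After 4 (next): list=[1, 9, 7, 6, 4, 5, 3] cursor@7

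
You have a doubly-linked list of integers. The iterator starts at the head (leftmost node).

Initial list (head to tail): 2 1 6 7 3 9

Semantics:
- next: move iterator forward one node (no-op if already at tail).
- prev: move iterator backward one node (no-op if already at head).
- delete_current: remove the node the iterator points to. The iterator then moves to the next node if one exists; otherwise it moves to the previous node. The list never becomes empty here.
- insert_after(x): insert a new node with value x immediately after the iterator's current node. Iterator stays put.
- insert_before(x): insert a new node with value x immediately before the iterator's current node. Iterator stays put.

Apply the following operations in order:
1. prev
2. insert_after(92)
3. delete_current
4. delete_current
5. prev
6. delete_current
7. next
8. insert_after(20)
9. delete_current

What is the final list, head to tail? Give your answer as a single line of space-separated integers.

Answer: 6 20 3 9

Derivation:
After 1 (prev): list=[2, 1, 6, 7, 3, 9] cursor@2
After 2 (insert_after(92)): list=[2, 92, 1, 6, 7, 3, 9] cursor@2
After 3 (delete_current): list=[92, 1, 6, 7, 3, 9] cursor@92
After 4 (delete_current): list=[1, 6, 7, 3, 9] cursor@1
After 5 (prev): list=[1, 6, 7, 3, 9] cursor@1
After 6 (delete_current): list=[6, 7, 3, 9] cursor@6
After 7 (next): list=[6, 7, 3, 9] cursor@7
After 8 (insert_after(20)): list=[6, 7, 20, 3, 9] cursor@7
After 9 (delete_current): list=[6, 20, 3, 9] cursor@20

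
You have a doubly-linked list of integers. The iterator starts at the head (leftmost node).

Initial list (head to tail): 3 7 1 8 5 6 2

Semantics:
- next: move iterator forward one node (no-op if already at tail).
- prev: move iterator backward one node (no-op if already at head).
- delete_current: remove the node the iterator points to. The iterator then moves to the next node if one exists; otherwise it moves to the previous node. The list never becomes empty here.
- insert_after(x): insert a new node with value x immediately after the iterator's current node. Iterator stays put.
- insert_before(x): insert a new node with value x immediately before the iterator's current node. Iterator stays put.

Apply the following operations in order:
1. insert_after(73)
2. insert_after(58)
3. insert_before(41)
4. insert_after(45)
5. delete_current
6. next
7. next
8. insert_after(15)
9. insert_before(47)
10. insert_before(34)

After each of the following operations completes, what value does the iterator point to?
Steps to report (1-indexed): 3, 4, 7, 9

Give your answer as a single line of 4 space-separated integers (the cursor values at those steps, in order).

Answer: 3 3 73 73

Derivation:
After 1 (insert_after(73)): list=[3, 73, 7, 1, 8, 5, 6, 2] cursor@3
After 2 (insert_after(58)): list=[3, 58, 73, 7, 1, 8, 5, 6, 2] cursor@3
After 3 (insert_before(41)): list=[41, 3, 58, 73, 7, 1, 8, 5, 6, 2] cursor@3
After 4 (insert_after(45)): list=[41, 3, 45, 58, 73, 7, 1, 8, 5, 6, 2] cursor@3
After 5 (delete_current): list=[41, 45, 58, 73, 7, 1, 8, 5, 6, 2] cursor@45
After 6 (next): list=[41, 45, 58, 73, 7, 1, 8, 5, 6, 2] cursor@58
After 7 (next): list=[41, 45, 58, 73, 7, 1, 8, 5, 6, 2] cursor@73
After 8 (insert_after(15)): list=[41, 45, 58, 73, 15, 7, 1, 8, 5, 6, 2] cursor@73
After 9 (insert_before(47)): list=[41, 45, 58, 47, 73, 15, 7, 1, 8, 5, 6, 2] cursor@73
After 10 (insert_before(34)): list=[41, 45, 58, 47, 34, 73, 15, 7, 1, 8, 5, 6, 2] cursor@73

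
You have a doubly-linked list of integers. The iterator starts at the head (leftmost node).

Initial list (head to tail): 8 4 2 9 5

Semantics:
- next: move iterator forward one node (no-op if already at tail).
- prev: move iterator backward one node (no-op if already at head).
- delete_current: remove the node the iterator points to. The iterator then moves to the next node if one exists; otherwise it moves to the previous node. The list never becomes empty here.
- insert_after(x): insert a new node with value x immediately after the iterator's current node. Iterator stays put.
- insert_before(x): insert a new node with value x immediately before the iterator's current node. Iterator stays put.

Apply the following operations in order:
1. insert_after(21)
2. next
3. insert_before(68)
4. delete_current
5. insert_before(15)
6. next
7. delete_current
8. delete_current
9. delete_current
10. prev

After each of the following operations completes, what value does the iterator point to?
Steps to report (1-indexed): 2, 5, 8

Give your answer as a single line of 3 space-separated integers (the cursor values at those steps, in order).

Answer: 21 4 5

Derivation:
After 1 (insert_after(21)): list=[8, 21, 4, 2, 9, 5] cursor@8
After 2 (next): list=[8, 21, 4, 2, 9, 5] cursor@21
After 3 (insert_before(68)): list=[8, 68, 21, 4, 2, 9, 5] cursor@21
After 4 (delete_current): list=[8, 68, 4, 2, 9, 5] cursor@4
After 5 (insert_before(15)): list=[8, 68, 15, 4, 2, 9, 5] cursor@4
After 6 (next): list=[8, 68, 15, 4, 2, 9, 5] cursor@2
After 7 (delete_current): list=[8, 68, 15, 4, 9, 5] cursor@9
After 8 (delete_current): list=[8, 68, 15, 4, 5] cursor@5
After 9 (delete_current): list=[8, 68, 15, 4] cursor@4
After 10 (prev): list=[8, 68, 15, 4] cursor@15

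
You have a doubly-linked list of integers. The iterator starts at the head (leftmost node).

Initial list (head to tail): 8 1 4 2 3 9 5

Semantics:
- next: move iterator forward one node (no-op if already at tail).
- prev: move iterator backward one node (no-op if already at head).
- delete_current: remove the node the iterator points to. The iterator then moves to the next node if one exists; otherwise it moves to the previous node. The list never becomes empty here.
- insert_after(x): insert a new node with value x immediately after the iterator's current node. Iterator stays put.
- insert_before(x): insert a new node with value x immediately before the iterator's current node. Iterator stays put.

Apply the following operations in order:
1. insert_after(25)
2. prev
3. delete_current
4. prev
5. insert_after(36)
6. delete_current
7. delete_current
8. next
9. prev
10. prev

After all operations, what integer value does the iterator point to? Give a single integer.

After 1 (insert_after(25)): list=[8, 25, 1, 4, 2, 3, 9, 5] cursor@8
After 2 (prev): list=[8, 25, 1, 4, 2, 3, 9, 5] cursor@8
After 3 (delete_current): list=[25, 1, 4, 2, 3, 9, 5] cursor@25
After 4 (prev): list=[25, 1, 4, 2, 3, 9, 5] cursor@25
After 5 (insert_after(36)): list=[25, 36, 1, 4, 2, 3, 9, 5] cursor@25
After 6 (delete_current): list=[36, 1, 4, 2, 3, 9, 5] cursor@36
After 7 (delete_current): list=[1, 4, 2, 3, 9, 5] cursor@1
After 8 (next): list=[1, 4, 2, 3, 9, 5] cursor@4
After 9 (prev): list=[1, 4, 2, 3, 9, 5] cursor@1
After 10 (prev): list=[1, 4, 2, 3, 9, 5] cursor@1

Answer: 1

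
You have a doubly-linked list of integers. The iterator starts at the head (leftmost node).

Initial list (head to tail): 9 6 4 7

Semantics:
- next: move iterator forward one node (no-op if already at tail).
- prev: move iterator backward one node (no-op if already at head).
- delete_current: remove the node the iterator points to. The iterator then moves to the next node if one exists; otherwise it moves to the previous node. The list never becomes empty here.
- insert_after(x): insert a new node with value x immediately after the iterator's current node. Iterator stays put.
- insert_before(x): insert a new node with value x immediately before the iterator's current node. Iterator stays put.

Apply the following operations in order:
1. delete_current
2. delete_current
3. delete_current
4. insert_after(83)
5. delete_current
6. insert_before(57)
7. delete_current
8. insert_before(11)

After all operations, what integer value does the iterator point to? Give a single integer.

After 1 (delete_current): list=[6, 4, 7] cursor@6
After 2 (delete_current): list=[4, 7] cursor@4
After 3 (delete_current): list=[7] cursor@7
After 4 (insert_after(83)): list=[7, 83] cursor@7
After 5 (delete_current): list=[83] cursor@83
After 6 (insert_before(57)): list=[57, 83] cursor@83
After 7 (delete_current): list=[57] cursor@57
After 8 (insert_before(11)): list=[11, 57] cursor@57

Answer: 57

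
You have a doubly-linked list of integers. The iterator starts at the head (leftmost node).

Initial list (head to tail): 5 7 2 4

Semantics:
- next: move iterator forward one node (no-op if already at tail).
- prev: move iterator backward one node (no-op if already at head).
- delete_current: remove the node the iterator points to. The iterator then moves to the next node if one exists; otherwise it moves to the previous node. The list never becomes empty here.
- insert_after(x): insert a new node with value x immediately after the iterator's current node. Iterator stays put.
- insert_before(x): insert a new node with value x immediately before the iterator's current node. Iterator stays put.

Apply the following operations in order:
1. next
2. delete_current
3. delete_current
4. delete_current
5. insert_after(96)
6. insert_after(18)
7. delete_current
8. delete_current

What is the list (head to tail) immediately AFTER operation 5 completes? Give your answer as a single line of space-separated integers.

Answer: 5 96

Derivation:
After 1 (next): list=[5, 7, 2, 4] cursor@7
After 2 (delete_current): list=[5, 2, 4] cursor@2
After 3 (delete_current): list=[5, 4] cursor@4
After 4 (delete_current): list=[5] cursor@5
After 5 (insert_after(96)): list=[5, 96] cursor@5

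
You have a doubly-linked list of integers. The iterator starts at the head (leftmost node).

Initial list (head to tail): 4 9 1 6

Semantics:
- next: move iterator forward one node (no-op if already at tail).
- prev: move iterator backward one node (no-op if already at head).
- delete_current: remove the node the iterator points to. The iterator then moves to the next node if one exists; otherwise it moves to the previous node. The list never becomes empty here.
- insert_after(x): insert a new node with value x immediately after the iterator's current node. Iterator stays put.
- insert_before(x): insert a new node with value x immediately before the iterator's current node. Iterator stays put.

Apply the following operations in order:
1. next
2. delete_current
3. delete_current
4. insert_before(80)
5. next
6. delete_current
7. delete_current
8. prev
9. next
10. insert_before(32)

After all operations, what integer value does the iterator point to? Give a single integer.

After 1 (next): list=[4, 9, 1, 6] cursor@9
After 2 (delete_current): list=[4, 1, 6] cursor@1
After 3 (delete_current): list=[4, 6] cursor@6
After 4 (insert_before(80)): list=[4, 80, 6] cursor@6
After 5 (next): list=[4, 80, 6] cursor@6
After 6 (delete_current): list=[4, 80] cursor@80
After 7 (delete_current): list=[4] cursor@4
After 8 (prev): list=[4] cursor@4
After 9 (next): list=[4] cursor@4
After 10 (insert_before(32)): list=[32, 4] cursor@4

Answer: 4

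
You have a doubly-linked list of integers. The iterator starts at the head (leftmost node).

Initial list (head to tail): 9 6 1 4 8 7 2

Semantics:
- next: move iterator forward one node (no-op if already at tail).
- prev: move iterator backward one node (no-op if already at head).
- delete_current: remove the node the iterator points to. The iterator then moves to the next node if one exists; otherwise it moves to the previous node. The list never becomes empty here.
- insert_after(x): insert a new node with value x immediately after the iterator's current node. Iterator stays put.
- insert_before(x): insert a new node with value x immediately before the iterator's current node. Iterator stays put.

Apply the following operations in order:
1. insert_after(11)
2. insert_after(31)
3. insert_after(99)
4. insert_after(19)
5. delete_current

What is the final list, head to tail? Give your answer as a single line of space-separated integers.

Answer: 19 99 31 11 6 1 4 8 7 2

Derivation:
After 1 (insert_after(11)): list=[9, 11, 6, 1, 4, 8, 7, 2] cursor@9
After 2 (insert_after(31)): list=[9, 31, 11, 6, 1, 4, 8, 7, 2] cursor@9
After 3 (insert_after(99)): list=[9, 99, 31, 11, 6, 1, 4, 8, 7, 2] cursor@9
After 4 (insert_after(19)): list=[9, 19, 99, 31, 11, 6, 1, 4, 8, 7, 2] cursor@9
After 5 (delete_current): list=[19, 99, 31, 11, 6, 1, 4, 8, 7, 2] cursor@19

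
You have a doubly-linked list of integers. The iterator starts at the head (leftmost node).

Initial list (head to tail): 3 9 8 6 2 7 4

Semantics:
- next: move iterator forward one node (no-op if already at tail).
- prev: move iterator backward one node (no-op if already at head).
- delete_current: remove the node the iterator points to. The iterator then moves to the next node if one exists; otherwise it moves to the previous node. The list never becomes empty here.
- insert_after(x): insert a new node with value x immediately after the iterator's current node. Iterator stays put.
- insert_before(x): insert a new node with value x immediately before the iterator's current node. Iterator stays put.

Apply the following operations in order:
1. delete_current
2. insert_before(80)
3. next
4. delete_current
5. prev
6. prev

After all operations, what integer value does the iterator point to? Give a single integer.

Answer: 80

Derivation:
After 1 (delete_current): list=[9, 8, 6, 2, 7, 4] cursor@9
After 2 (insert_before(80)): list=[80, 9, 8, 6, 2, 7, 4] cursor@9
After 3 (next): list=[80, 9, 8, 6, 2, 7, 4] cursor@8
After 4 (delete_current): list=[80, 9, 6, 2, 7, 4] cursor@6
After 5 (prev): list=[80, 9, 6, 2, 7, 4] cursor@9
After 6 (prev): list=[80, 9, 6, 2, 7, 4] cursor@80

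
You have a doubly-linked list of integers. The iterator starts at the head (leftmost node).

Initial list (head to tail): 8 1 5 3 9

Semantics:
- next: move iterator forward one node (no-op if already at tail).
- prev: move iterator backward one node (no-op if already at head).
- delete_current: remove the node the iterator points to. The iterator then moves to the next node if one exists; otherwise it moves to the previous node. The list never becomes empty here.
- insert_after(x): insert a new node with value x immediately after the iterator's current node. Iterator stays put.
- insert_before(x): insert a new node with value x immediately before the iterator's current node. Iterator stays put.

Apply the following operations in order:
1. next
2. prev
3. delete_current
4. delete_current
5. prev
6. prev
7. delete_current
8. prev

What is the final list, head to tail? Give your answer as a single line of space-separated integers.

Answer: 3 9

Derivation:
After 1 (next): list=[8, 1, 5, 3, 9] cursor@1
After 2 (prev): list=[8, 1, 5, 3, 9] cursor@8
After 3 (delete_current): list=[1, 5, 3, 9] cursor@1
After 4 (delete_current): list=[5, 3, 9] cursor@5
After 5 (prev): list=[5, 3, 9] cursor@5
After 6 (prev): list=[5, 3, 9] cursor@5
After 7 (delete_current): list=[3, 9] cursor@3
After 8 (prev): list=[3, 9] cursor@3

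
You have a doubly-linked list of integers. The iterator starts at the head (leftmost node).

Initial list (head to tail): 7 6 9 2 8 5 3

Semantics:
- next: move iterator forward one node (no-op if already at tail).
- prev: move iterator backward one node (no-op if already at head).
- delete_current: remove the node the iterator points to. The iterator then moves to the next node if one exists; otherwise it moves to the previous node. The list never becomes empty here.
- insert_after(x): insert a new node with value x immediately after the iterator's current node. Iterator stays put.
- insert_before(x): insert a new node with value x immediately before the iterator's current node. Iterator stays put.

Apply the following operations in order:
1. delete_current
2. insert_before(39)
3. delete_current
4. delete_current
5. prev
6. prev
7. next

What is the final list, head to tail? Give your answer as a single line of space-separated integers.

After 1 (delete_current): list=[6, 9, 2, 8, 5, 3] cursor@6
After 2 (insert_before(39)): list=[39, 6, 9, 2, 8, 5, 3] cursor@6
After 3 (delete_current): list=[39, 9, 2, 8, 5, 3] cursor@9
After 4 (delete_current): list=[39, 2, 8, 5, 3] cursor@2
After 5 (prev): list=[39, 2, 8, 5, 3] cursor@39
After 6 (prev): list=[39, 2, 8, 5, 3] cursor@39
After 7 (next): list=[39, 2, 8, 5, 3] cursor@2

Answer: 39 2 8 5 3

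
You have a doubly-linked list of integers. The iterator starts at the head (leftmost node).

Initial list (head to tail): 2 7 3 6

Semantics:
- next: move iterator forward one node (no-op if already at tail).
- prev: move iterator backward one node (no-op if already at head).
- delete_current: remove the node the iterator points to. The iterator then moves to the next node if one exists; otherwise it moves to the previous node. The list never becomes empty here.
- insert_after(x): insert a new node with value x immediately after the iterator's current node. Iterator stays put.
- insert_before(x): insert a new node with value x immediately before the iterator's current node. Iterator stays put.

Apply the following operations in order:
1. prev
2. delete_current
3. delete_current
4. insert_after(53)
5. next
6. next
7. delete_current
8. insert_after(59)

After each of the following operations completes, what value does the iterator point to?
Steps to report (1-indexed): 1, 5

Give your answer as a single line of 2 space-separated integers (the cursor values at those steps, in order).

Answer: 2 53

Derivation:
After 1 (prev): list=[2, 7, 3, 6] cursor@2
After 2 (delete_current): list=[7, 3, 6] cursor@7
After 3 (delete_current): list=[3, 6] cursor@3
After 4 (insert_after(53)): list=[3, 53, 6] cursor@3
After 5 (next): list=[3, 53, 6] cursor@53
After 6 (next): list=[3, 53, 6] cursor@6
After 7 (delete_current): list=[3, 53] cursor@53
After 8 (insert_after(59)): list=[3, 53, 59] cursor@53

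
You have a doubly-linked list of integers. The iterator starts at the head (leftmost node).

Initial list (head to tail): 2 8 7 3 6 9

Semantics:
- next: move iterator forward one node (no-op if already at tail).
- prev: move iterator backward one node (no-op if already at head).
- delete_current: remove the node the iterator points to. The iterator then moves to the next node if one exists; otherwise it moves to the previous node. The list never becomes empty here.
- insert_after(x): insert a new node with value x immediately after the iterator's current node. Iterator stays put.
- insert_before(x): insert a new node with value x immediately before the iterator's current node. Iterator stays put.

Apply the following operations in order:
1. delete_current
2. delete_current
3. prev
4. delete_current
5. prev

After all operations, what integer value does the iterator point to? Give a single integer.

Answer: 3

Derivation:
After 1 (delete_current): list=[8, 7, 3, 6, 9] cursor@8
After 2 (delete_current): list=[7, 3, 6, 9] cursor@7
After 3 (prev): list=[7, 3, 6, 9] cursor@7
After 4 (delete_current): list=[3, 6, 9] cursor@3
After 5 (prev): list=[3, 6, 9] cursor@3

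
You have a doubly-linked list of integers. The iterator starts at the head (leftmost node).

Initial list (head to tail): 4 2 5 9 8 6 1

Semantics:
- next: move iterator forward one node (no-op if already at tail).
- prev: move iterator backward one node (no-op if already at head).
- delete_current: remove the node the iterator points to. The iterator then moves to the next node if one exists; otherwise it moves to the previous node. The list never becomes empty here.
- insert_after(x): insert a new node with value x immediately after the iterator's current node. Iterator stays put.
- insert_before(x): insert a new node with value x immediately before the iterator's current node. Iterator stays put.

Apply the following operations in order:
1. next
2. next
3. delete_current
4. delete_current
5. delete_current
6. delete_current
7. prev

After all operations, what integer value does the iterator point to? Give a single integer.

Answer: 2

Derivation:
After 1 (next): list=[4, 2, 5, 9, 8, 6, 1] cursor@2
After 2 (next): list=[4, 2, 5, 9, 8, 6, 1] cursor@5
After 3 (delete_current): list=[4, 2, 9, 8, 6, 1] cursor@9
After 4 (delete_current): list=[4, 2, 8, 6, 1] cursor@8
After 5 (delete_current): list=[4, 2, 6, 1] cursor@6
After 6 (delete_current): list=[4, 2, 1] cursor@1
After 7 (prev): list=[4, 2, 1] cursor@2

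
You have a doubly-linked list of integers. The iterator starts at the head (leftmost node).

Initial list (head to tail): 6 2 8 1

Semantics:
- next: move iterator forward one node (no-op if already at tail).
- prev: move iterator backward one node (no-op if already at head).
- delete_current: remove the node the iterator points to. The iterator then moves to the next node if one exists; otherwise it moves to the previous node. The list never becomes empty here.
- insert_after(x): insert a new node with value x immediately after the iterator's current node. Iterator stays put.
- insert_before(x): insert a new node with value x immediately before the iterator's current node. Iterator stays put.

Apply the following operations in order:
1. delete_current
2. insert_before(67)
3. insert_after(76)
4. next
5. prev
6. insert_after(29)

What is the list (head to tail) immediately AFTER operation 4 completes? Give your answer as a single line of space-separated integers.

Answer: 67 2 76 8 1

Derivation:
After 1 (delete_current): list=[2, 8, 1] cursor@2
After 2 (insert_before(67)): list=[67, 2, 8, 1] cursor@2
After 3 (insert_after(76)): list=[67, 2, 76, 8, 1] cursor@2
After 4 (next): list=[67, 2, 76, 8, 1] cursor@76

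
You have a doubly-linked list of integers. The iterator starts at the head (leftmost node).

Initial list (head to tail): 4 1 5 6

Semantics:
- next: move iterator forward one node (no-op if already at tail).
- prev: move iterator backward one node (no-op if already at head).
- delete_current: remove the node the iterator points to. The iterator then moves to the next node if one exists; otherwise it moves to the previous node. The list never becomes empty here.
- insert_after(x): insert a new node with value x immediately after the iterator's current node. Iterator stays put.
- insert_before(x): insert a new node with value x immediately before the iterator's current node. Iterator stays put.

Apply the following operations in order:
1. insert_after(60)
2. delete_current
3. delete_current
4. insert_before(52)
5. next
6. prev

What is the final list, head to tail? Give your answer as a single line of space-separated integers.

Answer: 52 1 5 6

Derivation:
After 1 (insert_after(60)): list=[4, 60, 1, 5, 6] cursor@4
After 2 (delete_current): list=[60, 1, 5, 6] cursor@60
After 3 (delete_current): list=[1, 5, 6] cursor@1
After 4 (insert_before(52)): list=[52, 1, 5, 6] cursor@1
After 5 (next): list=[52, 1, 5, 6] cursor@5
After 6 (prev): list=[52, 1, 5, 6] cursor@1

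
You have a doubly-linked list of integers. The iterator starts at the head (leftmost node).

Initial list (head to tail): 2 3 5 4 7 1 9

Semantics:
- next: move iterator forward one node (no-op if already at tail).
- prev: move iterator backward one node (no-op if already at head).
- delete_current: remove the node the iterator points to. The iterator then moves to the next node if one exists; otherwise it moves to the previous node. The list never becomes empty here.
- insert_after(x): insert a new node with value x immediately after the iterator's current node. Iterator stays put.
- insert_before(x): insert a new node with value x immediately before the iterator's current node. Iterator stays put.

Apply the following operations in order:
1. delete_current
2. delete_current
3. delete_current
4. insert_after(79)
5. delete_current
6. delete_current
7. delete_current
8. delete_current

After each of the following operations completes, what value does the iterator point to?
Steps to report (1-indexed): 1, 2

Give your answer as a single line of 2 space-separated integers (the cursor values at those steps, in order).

After 1 (delete_current): list=[3, 5, 4, 7, 1, 9] cursor@3
After 2 (delete_current): list=[5, 4, 7, 1, 9] cursor@5
After 3 (delete_current): list=[4, 7, 1, 9] cursor@4
After 4 (insert_after(79)): list=[4, 79, 7, 1, 9] cursor@4
After 5 (delete_current): list=[79, 7, 1, 9] cursor@79
After 6 (delete_current): list=[7, 1, 9] cursor@7
After 7 (delete_current): list=[1, 9] cursor@1
After 8 (delete_current): list=[9] cursor@9

Answer: 3 5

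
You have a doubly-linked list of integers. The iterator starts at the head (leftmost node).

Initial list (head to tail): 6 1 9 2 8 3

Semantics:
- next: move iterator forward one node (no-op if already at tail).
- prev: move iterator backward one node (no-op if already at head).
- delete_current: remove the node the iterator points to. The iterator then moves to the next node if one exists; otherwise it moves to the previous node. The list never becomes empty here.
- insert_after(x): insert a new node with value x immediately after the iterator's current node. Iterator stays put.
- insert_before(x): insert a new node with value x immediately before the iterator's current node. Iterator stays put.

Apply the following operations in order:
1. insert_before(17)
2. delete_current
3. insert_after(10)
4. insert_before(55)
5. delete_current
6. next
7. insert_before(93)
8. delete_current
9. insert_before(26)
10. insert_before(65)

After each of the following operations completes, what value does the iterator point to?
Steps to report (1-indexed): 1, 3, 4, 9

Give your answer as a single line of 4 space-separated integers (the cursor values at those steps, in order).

After 1 (insert_before(17)): list=[17, 6, 1, 9, 2, 8, 3] cursor@6
After 2 (delete_current): list=[17, 1, 9, 2, 8, 3] cursor@1
After 3 (insert_after(10)): list=[17, 1, 10, 9, 2, 8, 3] cursor@1
After 4 (insert_before(55)): list=[17, 55, 1, 10, 9, 2, 8, 3] cursor@1
After 5 (delete_current): list=[17, 55, 10, 9, 2, 8, 3] cursor@10
After 6 (next): list=[17, 55, 10, 9, 2, 8, 3] cursor@9
After 7 (insert_before(93)): list=[17, 55, 10, 93, 9, 2, 8, 3] cursor@9
After 8 (delete_current): list=[17, 55, 10, 93, 2, 8, 3] cursor@2
After 9 (insert_before(26)): list=[17, 55, 10, 93, 26, 2, 8, 3] cursor@2
After 10 (insert_before(65)): list=[17, 55, 10, 93, 26, 65, 2, 8, 3] cursor@2

Answer: 6 1 1 2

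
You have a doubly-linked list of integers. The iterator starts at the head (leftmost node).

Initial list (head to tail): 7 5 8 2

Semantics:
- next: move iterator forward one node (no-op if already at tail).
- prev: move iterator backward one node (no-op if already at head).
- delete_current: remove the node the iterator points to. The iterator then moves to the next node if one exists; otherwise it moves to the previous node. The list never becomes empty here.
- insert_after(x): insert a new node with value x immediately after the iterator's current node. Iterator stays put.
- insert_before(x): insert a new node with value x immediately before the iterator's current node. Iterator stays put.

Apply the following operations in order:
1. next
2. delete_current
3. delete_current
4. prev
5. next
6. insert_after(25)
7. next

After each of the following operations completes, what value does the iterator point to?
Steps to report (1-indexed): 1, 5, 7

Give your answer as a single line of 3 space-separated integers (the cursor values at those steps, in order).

Answer: 5 2 25

Derivation:
After 1 (next): list=[7, 5, 8, 2] cursor@5
After 2 (delete_current): list=[7, 8, 2] cursor@8
After 3 (delete_current): list=[7, 2] cursor@2
After 4 (prev): list=[7, 2] cursor@7
After 5 (next): list=[7, 2] cursor@2
After 6 (insert_after(25)): list=[7, 2, 25] cursor@2
After 7 (next): list=[7, 2, 25] cursor@25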